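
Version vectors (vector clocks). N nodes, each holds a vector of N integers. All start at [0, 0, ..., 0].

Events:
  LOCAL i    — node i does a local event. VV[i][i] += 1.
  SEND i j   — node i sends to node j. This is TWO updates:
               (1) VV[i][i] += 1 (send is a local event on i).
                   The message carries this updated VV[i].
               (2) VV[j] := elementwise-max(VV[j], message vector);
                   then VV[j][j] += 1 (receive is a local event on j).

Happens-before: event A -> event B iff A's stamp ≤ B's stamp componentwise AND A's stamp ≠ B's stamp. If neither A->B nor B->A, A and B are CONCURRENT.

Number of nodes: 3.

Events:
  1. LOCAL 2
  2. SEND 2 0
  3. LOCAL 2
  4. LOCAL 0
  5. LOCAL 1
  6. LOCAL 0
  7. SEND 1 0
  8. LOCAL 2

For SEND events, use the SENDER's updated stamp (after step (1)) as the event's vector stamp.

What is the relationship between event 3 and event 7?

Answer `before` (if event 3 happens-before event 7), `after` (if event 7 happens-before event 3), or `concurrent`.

Initial: VV[0]=[0, 0, 0]
Initial: VV[1]=[0, 0, 0]
Initial: VV[2]=[0, 0, 0]
Event 1: LOCAL 2: VV[2][2]++ -> VV[2]=[0, 0, 1]
Event 2: SEND 2->0: VV[2][2]++ -> VV[2]=[0, 0, 2], msg_vec=[0, 0, 2]; VV[0]=max(VV[0],msg_vec) then VV[0][0]++ -> VV[0]=[1, 0, 2]
Event 3: LOCAL 2: VV[2][2]++ -> VV[2]=[0, 0, 3]
Event 4: LOCAL 0: VV[0][0]++ -> VV[0]=[2, 0, 2]
Event 5: LOCAL 1: VV[1][1]++ -> VV[1]=[0, 1, 0]
Event 6: LOCAL 0: VV[0][0]++ -> VV[0]=[3, 0, 2]
Event 7: SEND 1->0: VV[1][1]++ -> VV[1]=[0, 2, 0], msg_vec=[0, 2, 0]; VV[0]=max(VV[0],msg_vec) then VV[0][0]++ -> VV[0]=[4, 2, 2]
Event 8: LOCAL 2: VV[2][2]++ -> VV[2]=[0, 0, 4]
Event 3 stamp: [0, 0, 3]
Event 7 stamp: [0, 2, 0]
[0, 0, 3] <= [0, 2, 0]? False
[0, 2, 0] <= [0, 0, 3]? False
Relation: concurrent

Answer: concurrent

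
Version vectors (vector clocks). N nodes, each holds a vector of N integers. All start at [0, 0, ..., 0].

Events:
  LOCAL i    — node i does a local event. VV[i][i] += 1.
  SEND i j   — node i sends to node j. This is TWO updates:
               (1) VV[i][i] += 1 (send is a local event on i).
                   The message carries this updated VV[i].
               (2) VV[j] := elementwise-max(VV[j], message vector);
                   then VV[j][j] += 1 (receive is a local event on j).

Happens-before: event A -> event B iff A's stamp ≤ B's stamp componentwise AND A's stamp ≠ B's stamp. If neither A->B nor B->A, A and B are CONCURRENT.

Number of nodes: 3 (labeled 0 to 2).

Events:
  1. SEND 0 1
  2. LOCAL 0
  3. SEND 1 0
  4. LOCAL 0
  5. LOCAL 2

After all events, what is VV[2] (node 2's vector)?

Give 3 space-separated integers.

Initial: VV[0]=[0, 0, 0]
Initial: VV[1]=[0, 0, 0]
Initial: VV[2]=[0, 0, 0]
Event 1: SEND 0->1: VV[0][0]++ -> VV[0]=[1, 0, 0], msg_vec=[1, 0, 0]; VV[1]=max(VV[1],msg_vec) then VV[1][1]++ -> VV[1]=[1, 1, 0]
Event 2: LOCAL 0: VV[0][0]++ -> VV[0]=[2, 0, 0]
Event 3: SEND 1->0: VV[1][1]++ -> VV[1]=[1, 2, 0], msg_vec=[1, 2, 0]; VV[0]=max(VV[0],msg_vec) then VV[0][0]++ -> VV[0]=[3, 2, 0]
Event 4: LOCAL 0: VV[0][0]++ -> VV[0]=[4, 2, 0]
Event 5: LOCAL 2: VV[2][2]++ -> VV[2]=[0, 0, 1]
Final vectors: VV[0]=[4, 2, 0]; VV[1]=[1, 2, 0]; VV[2]=[0, 0, 1]

Answer: 0 0 1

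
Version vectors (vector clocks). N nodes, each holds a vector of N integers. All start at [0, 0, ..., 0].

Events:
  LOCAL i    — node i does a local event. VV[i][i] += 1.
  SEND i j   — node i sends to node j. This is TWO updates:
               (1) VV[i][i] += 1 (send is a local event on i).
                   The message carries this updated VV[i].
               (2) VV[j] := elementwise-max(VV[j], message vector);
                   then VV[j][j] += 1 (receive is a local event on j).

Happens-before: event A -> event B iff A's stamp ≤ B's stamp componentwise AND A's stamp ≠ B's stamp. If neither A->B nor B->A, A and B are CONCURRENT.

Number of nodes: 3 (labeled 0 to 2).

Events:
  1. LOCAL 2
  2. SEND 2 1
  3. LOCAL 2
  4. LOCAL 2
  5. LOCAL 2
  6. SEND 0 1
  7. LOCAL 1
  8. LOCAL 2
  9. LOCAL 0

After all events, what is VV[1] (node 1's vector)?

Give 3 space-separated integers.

Initial: VV[0]=[0, 0, 0]
Initial: VV[1]=[0, 0, 0]
Initial: VV[2]=[0, 0, 0]
Event 1: LOCAL 2: VV[2][2]++ -> VV[2]=[0, 0, 1]
Event 2: SEND 2->1: VV[2][2]++ -> VV[2]=[0, 0, 2], msg_vec=[0, 0, 2]; VV[1]=max(VV[1],msg_vec) then VV[1][1]++ -> VV[1]=[0, 1, 2]
Event 3: LOCAL 2: VV[2][2]++ -> VV[2]=[0, 0, 3]
Event 4: LOCAL 2: VV[2][2]++ -> VV[2]=[0, 0, 4]
Event 5: LOCAL 2: VV[2][2]++ -> VV[2]=[0, 0, 5]
Event 6: SEND 0->1: VV[0][0]++ -> VV[0]=[1, 0, 0], msg_vec=[1, 0, 0]; VV[1]=max(VV[1],msg_vec) then VV[1][1]++ -> VV[1]=[1, 2, 2]
Event 7: LOCAL 1: VV[1][1]++ -> VV[1]=[1, 3, 2]
Event 8: LOCAL 2: VV[2][2]++ -> VV[2]=[0, 0, 6]
Event 9: LOCAL 0: VV[0][0]++ -> VV[0]=[2, 0, 0]
Final vectors: VV[0]=[2, 0, 0]; VV[1]=[1, 3, 2]; VV[2]=[0, 0, 6]

Answer: 1 3 2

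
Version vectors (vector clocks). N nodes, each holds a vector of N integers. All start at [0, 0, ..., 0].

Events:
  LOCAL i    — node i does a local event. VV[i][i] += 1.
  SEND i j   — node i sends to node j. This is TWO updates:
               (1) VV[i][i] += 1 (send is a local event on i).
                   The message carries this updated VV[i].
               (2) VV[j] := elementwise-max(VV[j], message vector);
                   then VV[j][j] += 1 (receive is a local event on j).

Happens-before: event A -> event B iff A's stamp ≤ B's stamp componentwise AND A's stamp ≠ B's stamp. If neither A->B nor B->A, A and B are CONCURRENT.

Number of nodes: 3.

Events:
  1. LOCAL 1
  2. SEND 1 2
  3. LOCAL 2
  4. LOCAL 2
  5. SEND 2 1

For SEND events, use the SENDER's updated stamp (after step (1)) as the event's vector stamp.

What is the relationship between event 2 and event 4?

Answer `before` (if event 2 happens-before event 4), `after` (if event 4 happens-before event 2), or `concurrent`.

Answer: before

Derivation:
Initial: VV[0]=[0, 0, 0]
Initial: VV[1]=[0, 0, 0]
Initial: VV[2]=[0, 0, 0]
Event 1: LOCAL 1: VV[1][1]++ -> VV[1]=[0, 1, 0]
Event 2: SEND 1->2: VV[1][1]++ -> VV[1]=[0, 2, 0], msg_vec=[0, 2, 0]; VV[2]=max(VV[2],msg_vec) then VV[2][2]++ -> VV[2]=[0, 2, 1]
Event 3: LOCAL 2: VV[2][2]++ -> VV[2]=[0, 2, 2]
Event 4: LOCAL 2: VV[2][2]++ -> VV[2]=[0, 2, 3]
Event 5: SEND 2->1: VV[2][2]++ -> VV[2]=[0, 2, 4], msg_vec=[0, 2, 4]; VV[1]=max(VV[1],msg_vec) then VV[1][1]++ -> VV[1]=[0, 3, 4]
Event 2 stamp: [0, 2, 0]
Event 4 stamp: [0, 2, 3]
[0, 2, 0] <= [0, 2, 3]? True
[0, 2, 3] <= [0, 2, 0]? False
Relation: before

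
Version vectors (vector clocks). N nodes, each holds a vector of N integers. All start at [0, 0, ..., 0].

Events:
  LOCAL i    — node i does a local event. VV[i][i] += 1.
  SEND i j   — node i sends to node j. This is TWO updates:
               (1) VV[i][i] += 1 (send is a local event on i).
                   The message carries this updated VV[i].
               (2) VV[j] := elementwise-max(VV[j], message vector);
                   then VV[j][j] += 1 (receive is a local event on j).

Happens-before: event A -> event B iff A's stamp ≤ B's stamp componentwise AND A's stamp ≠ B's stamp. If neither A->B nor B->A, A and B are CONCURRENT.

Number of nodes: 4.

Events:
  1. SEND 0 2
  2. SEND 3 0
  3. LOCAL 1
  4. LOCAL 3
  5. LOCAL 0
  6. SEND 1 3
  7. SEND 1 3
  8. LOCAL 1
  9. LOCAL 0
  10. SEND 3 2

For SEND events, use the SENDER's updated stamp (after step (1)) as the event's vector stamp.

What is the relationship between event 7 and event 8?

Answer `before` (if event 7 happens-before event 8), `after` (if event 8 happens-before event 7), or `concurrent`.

Answer: before

Derivation:
Initial: VV[0]=[0, 0, 0, 0]
Initial: VV[1]=[0, 0, 0, 0]
Initial: VV[2]=[0, 0, 0, 0]
Initial: VV[3]=[0, 0, 0, 0]
Event 1: SEND 0->2: VV[0][0]++ -> VV[0]=[1, 0, 0, 0], msg_vec=[1, 0, 0, 0]; VV[2]=max(VV[2],msg_vec) then VV[2][2]++ -> VV[2]=[1, 0, 1, 0]
Event 2: SEND 3->0: VV[3][3]++ -> VV[3]=[0, 0, 0, 1], msg_vec=[0, 0, 0, 1]; VV[0]=max(VV[0],msg_vec) then VV[0][0]++ -> VV[0]=[2, 0, 0, 1]
Event 3: LOCAL 1: VV[1][1]++ -> VV[1]=[0, 1, 0, 0]
Event 4: LOCAL 3: VV[3][3]++ -> VV[3]=[0, 0, 0, 2]
Event 5: LOCAL 0: VV[0][0]++ -> VV[0]=[3, 0, 0, 1]
Event 6: SEND 1->3: VV[1][1]++ -> VV[1]=[0, 2, 0, 0], msg_vec=[0, 2, 0, 0]; VV[3]=max(VV[3],msg_vec) then VV[3][3]++ -> VV[3]=[0, 2, 0, 3]
Event 7: SEND 1->3: VV[1][1]++ -> VV[1]=[0, 3, 0, 0], msg_vec=[0, 3, 0, 0]; VV[3]=max(VV[3],msg_vec) then VV[3][3]++ -> VV[3]=[0, 3, 0, 4]
Event 8: LOCAL 1: VV[1][1]++ -> VV[1]=[0, 4, 0, 0]
Event 9: LOCAL 0: VV[0][0]++ -> VV[0]=[4, 0, 0, 1]
Event 10: SEND 3->2: VV[3][3]++ -> VV[3]=[0, 3, 0, 5], msg_vec=[0, 3, 0, 5]; VV[2]=max(VV[2],msg_vec) then VV[2][2]++ -> VV[2]=[1, 3, 2, 5]
Event 7 stamp: [0, 3, 0, 0]
Event 8 stamp: [0, 4, 0, 0]
[0, 3, 0, 0] <= [0, 4, 0, 0]? True
[0, 4, 0, 0] <= [0, 3, 0, 0]? False
Relation: before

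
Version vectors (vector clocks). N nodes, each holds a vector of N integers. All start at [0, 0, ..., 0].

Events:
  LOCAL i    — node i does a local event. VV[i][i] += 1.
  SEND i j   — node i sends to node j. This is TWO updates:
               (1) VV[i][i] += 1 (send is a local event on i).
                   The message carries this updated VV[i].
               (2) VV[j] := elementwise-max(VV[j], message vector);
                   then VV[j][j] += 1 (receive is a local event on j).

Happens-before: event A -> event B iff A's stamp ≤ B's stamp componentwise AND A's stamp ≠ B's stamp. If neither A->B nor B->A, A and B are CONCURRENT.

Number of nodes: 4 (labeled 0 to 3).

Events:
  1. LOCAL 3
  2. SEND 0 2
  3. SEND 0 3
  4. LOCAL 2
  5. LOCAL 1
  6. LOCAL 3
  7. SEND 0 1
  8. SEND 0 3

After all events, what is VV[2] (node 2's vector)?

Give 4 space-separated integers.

Initial: VV[0]=[0, 0, 0, 0]
Initial: VV[1]=[0, 0, 0, 0]
Initial: VV[2]=[0, 0, 0, 0]
Initial: VV[3]=[0, 0, 0, 0]
Event 1: LOCAL 3: VV[3][3]++ -> VV[3]=[0, 0, 0, 1]
Event 2: SEND 0->2: VV[0][0]++ -> VV[0]=[1, 0, 0, 0], msg_vec=[1, 0, 0, 0]; VV[2]=max(VV[2],msg_vec) then VV[2][2]++ -> VV[2]=[1, 0, 1, 0]
Event 3: SEND 0->3: VV[0][0]++ -> VV[0]=[2, 0, 0, 0], msg_vec=[2, 0, 0, 0]; VV[3]=max(VV[3],msg_vec) then VV[3][3]++ -> VV[3]=[2, 0, 0, 2]
Event 4: LOCAL 2: VV[2][2]++ -> VV[2]=[1, 0, 2, 0]
Event 5: LOCAL 1: VV[1][1]++ -> VV[1]=[0, 1, 0, 0]
Event 6: LOCAL 3: VV[3][3]++ -> VV[3]=[2, 0, 0, 3]
Event 7: SEND 0->1: VV[0][0]++ -> VV[0]=[3, 0, 0, 0], msg_vec=[3, 0, 0, 0]; VV[1]=max(VV[1],msg_vec) then VV[1][1]++ -> VV[1]=[3, 2, 0, 0]
Event 8: SEND 0->3: VV[0][0]++ -> VV[0]=[4, 0, 0, 0], msg_vec=[4, 0, 0, 0]; VV[3]=max(VV[3],msg_vec) then VV[3][3]++ -> VV[3]=[4, 0, 0, 4]
Final vectors: VV[0]=[4, 0, 0, 0]; VV[1]=[3, 2, 0, 0]; VV[2]=[1, 0, 2, 0]; VV[3]=[4, 0, 0, 4]

Answer: 1 0 2 0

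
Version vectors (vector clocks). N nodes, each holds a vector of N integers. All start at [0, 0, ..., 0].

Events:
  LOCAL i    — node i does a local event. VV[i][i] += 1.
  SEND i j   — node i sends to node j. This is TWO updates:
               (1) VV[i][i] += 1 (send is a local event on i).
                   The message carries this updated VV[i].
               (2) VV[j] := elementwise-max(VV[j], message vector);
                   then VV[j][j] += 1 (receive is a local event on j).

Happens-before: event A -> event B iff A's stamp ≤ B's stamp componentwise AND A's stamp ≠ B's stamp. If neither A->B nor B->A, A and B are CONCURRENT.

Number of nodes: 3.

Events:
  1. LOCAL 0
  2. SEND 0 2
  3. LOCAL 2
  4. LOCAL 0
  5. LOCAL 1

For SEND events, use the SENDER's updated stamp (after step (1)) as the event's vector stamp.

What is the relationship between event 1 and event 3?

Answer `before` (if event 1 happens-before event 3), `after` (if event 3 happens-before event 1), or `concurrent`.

Answer: before

Derivation:
Initial: VV[0]=[0, 0, 0]
Initial: VV[1]=[0, 0, 0]
Initial: VV[2]=[0, 0, 0]
Event 1: LOCAL 0: VV[0][0]++ -> VV[0]=[1, 0, 0]
Event 2: SEND 0->2: VV[0][0]++ -> VV[0]=[2, 0, 0], msg_vec=[2, 0, 0]; VV[2]=max(VV[2],msg_vec) then VV[2][2]++ -> VV[2]=[2, 0, 1]
Event 3: LOCAL 2: VV[2][2]++ -> VV[2]=[2, 0, 2]
Event 4: LOCAL 0: VV[0][0]++ -> VV[0]=[3, 0, 0]
Event 5: LOCAL 1: VV[1][1]++ -> VV[1]=[0, 1, 0]
Event 1 stamp: [1, 0, 0]
Event 3 stamp: [2, 0, 2]
[1, 0, 0] <= [2, 0, 2]? True
[2, 0, 2] <= [1, 0, 0]? False
Relation: before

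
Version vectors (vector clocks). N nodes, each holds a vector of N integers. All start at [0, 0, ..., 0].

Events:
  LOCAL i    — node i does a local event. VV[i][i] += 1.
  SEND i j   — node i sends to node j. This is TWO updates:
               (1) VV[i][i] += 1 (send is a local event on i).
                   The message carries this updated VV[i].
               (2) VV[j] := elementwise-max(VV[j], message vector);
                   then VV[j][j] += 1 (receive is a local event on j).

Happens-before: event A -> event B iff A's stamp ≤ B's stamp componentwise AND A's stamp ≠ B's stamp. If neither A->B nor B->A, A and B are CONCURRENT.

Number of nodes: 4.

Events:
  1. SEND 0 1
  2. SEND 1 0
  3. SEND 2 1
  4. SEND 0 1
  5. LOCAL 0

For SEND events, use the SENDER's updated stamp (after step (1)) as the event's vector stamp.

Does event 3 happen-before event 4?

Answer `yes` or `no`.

Initial: VV[0]=[0, 0, 0, 0]
Initial: VV[1]=[0, 0, 0, 0]
Initial: VV[2]=[0, 0, 0, 0]
Initial: VV[3]=[0, 0, 0, 0]
Event 1: SEND 0->1: VV[0][0]++ -> VV[0]=[1, 0, 0, 0], msg_vec=[1, 0, 0, 0]; VV[1]=max(VV[1],msg_vec) then VV[1][1]++ -> VV[1]=[1, 1, 0, 0]
Event 2: SEND 1->0: VV[1][1]++ -> VV[1]=[1, 2, 0, 0], msg_vec=[1, 2, 0, 0]; VV[0]=max(VV[0],msg_vec) then VV[0][0]++ -> VV[0]=[2, 2, 0, 0]
Event 3: SEND 2->1: VV[2][2]++ -> VV[2]=[0, 0, 1, 0], msg_vec=[0, 0, 1, 0]; VV[1]=max(VV[1],msg_vec) then VV[1][1]++ -> VV[1]=[1, 3, 1, 0]
Event 4: SEND 0->1: VV[0][0]++ -> VV[0]=[3, 2, 0, 0], msg_vec=[3, 2, 0, 0]; VV[1]=max(VV[1],msg_vec) then VV[1][1]++ -> VV[1]=[3, 4, 1, 0]
Event 5: LOCAL 0: VV[0][0]++ -> VV[0]=[4, 2, 0, 0]
Event 3 stamp: [0, 0, 1, 0]
Event 4 stamp: [3, 2, 0, 0]
[0, 0, 1, 0] <= [3, 2, 0, 0]? False. Equal? False. Happens-before: False

Answer: no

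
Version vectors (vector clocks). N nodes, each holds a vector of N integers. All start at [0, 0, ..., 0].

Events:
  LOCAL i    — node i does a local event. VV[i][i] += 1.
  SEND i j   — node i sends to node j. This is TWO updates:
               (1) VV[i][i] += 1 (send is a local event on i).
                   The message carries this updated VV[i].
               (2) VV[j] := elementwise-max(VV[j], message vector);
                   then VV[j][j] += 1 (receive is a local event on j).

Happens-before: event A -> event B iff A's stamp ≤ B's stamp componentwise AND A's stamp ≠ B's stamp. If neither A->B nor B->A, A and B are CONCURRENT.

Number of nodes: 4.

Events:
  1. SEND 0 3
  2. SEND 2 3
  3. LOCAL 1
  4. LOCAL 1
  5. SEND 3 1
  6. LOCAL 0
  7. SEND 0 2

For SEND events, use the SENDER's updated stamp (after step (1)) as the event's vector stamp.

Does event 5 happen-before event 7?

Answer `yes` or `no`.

Answer: no

Derivation:
Initial: VV[0]=[0, 0, 0, 0]
Initial: VV[1]=[0, 0, 0, 0]
Initial: VV[2]=[0, 0, 0, 0]
Initial: VV[3]=[0, 0, 0, 0]
Event 1: SEND 0->3: VV[0][0]++ -> VV[0]=[1, 0, 0, 0], msg_vec=[1, 0, 0, 0]; VV[3]=max(VV[3],msg_vec) then VV[3][3]++ -> VV[3]=[1, 0, 0, 1]
Event 2: SEND 2->3: VV[2][2]++ -> VV[2]=[0, 0, 1, 0], msg_vec=[0, 0, 1, 0]; VV[3]=max(VV[3],msg_vec) then VV[3][3]++ -> VV[3]=[1, 0, 1, 2]
Event 3: LOCAL 1: VV[1][1]++ -> VV[1]=[0, 1, 0, 0]
Event 4: LOCAL 1: VV[1][1]++ -> VV[1]=[0, 2, 0, 0]
Event 5: SEND 3->1: VV[3][3]++ -> VV[3]=[1, 0, 1, 3], msg_vec=[1, 0, 1, 3]; VV[1]=max(VV[1],msg_vec) then VV[1][1]++ -> VV[1]=[1, 3, 1, 3]
Event 6: LOCAL 0: VV[0][0]++ -> VV[0]=[2, 0, 0, 0]
Event 7: SEND 0->2: VV[0][0]++ -> VV[0]=[3, 0, 0, 0], msg_vec=[3, 0, 0, 0]; VV[2]=max(VV[2],msg_vec) then VV[2][2]++ -> VV[2]=[3, 0, 2, 0]
Event 5 stamp: [1, 0, 1, 3]
Event 7 stamp: [3, 0, 0, 0]
[1, 0, 1, 3] <= [3, 0, 0, 0]? False. Equal? False. Happens-before: False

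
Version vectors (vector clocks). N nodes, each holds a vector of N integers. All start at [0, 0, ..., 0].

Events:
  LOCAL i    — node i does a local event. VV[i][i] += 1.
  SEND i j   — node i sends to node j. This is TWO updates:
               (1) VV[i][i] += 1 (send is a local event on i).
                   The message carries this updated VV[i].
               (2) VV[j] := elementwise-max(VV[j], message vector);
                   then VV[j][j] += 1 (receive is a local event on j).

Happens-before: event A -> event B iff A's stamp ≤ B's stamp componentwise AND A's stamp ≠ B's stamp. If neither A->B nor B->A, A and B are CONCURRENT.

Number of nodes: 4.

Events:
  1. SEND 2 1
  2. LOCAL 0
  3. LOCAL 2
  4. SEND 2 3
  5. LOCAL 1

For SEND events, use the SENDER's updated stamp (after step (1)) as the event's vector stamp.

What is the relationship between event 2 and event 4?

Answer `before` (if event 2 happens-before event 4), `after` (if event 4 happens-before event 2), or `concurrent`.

Initial: VV[0]=[0, 0, 0, 0]
Initial: VV[1]=[0, 0, 0, 0]
Initial: VV[2]=[0, 0, 0, 0]
Initial: VV[3]=[0, 0, 0, 0]
Event 1: SEND 2->1: VV[2][2]++ -> VV[2]=[0, 0, 1, 0], msg_vec=[0, 0, 1, 0]; VV[1]=max(VV[1],msg_vec) then VV[1][1]++ -> VV[1]=[0, 1, 1, 0]
Event 2: LOCAL 0: VV[0][0]++ -> VV[0]=[1, 0, 0, 0]
Event 3: LOCAL 2: VV[2][2]++ -> VV[2]=[0, 0, 2, 0]
Event 4: SEND 2->3: VV[2][2]++ -> VV[2]=[0, 0, 3, 0], msg_vec=[0, 0, 3, 0]; VV[3]=max(VV[3],msg_vec) then VV[3][3]++ -> VV[3]=[0, 0, 3, 1]
Event 5: LOCAL 1: VV[1][1]++ -> VV[1]=[0, 2, 1, 0]
Event 2 stamp: [1, 0, 0, 0]
Event 4 stamp: [0, 0, 3, 0]
[1, 0, 0, 0] <= [0, 0, 3, 0]? False
[0, 0, 3, 0] <= [1, 0, 0, 0]? False
Relation: concurrent

Answer: concurrent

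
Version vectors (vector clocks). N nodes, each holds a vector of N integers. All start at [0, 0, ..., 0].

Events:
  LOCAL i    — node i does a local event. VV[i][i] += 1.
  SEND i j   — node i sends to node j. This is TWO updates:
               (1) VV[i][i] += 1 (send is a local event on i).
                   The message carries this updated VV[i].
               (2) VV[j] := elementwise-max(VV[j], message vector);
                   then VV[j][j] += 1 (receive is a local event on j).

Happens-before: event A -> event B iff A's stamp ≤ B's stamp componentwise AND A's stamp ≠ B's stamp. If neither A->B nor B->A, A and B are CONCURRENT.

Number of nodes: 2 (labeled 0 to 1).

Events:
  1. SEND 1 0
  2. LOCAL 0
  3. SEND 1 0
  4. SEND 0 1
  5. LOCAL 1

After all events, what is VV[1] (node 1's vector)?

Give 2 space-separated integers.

Answer: 4 4

Derivation:
Initial: VV[0]=[0, 0]
Initial: VV[1]=[0, 0]
Event 1: SEND 1->0: VV[1][1]++ -> VV[1]=[0, 1], msg_vec=[0, 1]; VV[0]=max(VV[0],msg_vec) then VV[0][0]++ -> VV[0]=[1, 1]
Event 2: LOCAL 0: VV[0][0]++ -> VV[0]=[2, 1]
Event 3: SEND 1->0: VV[1][1]++ -> VV[1]=[0, 2], msg_vec=[0, 2]; VV[0]=max(VV[0],msg_vec) then VV[0][0]++ -> VV[0]=[3, 2]
Event 4: SEND 0->1: VV[0][0]++ -> VV[0]=[4, 2], msg_vec=[4, 2]; VV[1]=max(VV[1],msg_vec) then VV[1][1]++ -> VV[1]=[4, 3]
Event 5: LOCAL 1: VV[1][1]++ -> VV[1]=[4, 4]
Final vectors: VV[0]=[4, 2]; VV[1]=[4, 4]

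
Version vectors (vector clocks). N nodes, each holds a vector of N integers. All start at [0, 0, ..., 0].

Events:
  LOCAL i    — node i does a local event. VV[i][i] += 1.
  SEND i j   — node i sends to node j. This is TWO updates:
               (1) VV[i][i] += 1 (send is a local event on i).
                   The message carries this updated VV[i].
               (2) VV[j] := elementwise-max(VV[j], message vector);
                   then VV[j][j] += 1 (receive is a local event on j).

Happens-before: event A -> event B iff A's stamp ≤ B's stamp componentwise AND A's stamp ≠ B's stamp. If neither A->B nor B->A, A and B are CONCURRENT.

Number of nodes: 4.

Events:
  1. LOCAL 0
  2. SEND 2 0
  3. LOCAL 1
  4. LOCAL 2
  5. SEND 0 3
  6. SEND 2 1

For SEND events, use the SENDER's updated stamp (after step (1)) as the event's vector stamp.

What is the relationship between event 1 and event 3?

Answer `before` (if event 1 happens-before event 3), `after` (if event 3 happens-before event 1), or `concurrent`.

Initial: VV[0]=[0, 0, 0, 0]
Initial: VV[1]=[0, 0, 0, 0]
Initial: VV[2]=[0, 0, 0, 0]
Initial: VV[3]=[0, 0, 0, 0]
Event 1: LOCAL 0: VV[0][0]++ -> VV[0]=[1, 0, 0, 0]
Event 2: SEND 2->0: VV[2][2]++ -> VV[2]=[0, 0, 1, 0], msg_vec=[0, 0, 1, 0]; VV[0]=max(VV[0],msg_vec) then VV[0][0]++ -> VV[0]=[2, 0, 1, 0]
Event 3: LOCAL 1: VV[1][1]++ -> VV[1]=[0, 1, 0, 0]
Event 4: LOCAL 2: VV[2][2]++ -> VV[2]=[0, 0, 2, 0]
Event 5: SEND 0->3: VV[0][0]++ -> VV[0]=[3, 0, 1, 0], msg_vec=[3, 0, 1, 0]; VV[3]=max(VV[3],msg_vec) then VV[3][3]++ -> VV[3]=[3, 0, 1, 1]
Event 6: SEND 2->1: VV[2][2]++ -> VV[2]=[0, 0, 3, 0], msg_vec=[0, 0, 3, 0]; VV[1]=max(VV[1],msg_vec) then VV[1][1]++ -> VV[1]=[0, 2, 3, 0]
Event 1 stamp: [1, 0, 0, 0]
Event 3 stamp: [0, 1, 0, 0]
[1, 0, 0, 0] <= [0, 1, 0, 0]? False
[0, 1, 0, 0] <= [1, 0, 0, 0]? False
Relation: concurrent

Answer: concurrent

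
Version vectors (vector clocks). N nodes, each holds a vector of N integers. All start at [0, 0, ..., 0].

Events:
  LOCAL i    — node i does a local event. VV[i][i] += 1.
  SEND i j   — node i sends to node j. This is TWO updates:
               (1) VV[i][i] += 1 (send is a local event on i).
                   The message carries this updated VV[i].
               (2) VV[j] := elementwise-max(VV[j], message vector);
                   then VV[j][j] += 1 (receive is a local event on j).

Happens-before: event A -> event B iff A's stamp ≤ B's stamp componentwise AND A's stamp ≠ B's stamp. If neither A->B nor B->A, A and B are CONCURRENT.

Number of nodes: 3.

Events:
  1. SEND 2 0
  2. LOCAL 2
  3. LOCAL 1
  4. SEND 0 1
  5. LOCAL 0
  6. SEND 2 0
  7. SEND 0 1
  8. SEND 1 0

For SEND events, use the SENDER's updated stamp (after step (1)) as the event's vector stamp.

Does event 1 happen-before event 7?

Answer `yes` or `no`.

Initial: VV[0]=[0, 0, 0]
Initial: VV[1]=[0, 0, 0]
Initial: VV[2]=[0, 0, 0]
Event 1: SEND 2->0: VV[2][2]++ -> VV[2]=[0, 0, 1], msg_vec=[0, 0, 1]; VV[0]=max(VV[0],msg_vec) then VV[0][0]++ -> VV[0]=[1, 0, 1]
Event 2: LOCAL 2: VV[2][2]++ -> VV[2]=[0, 0, 2]
Event 3: LOCAL 1: VV[1][1]++ -> VV[1]=[0, 1, 0]
Event 4: SEND 0->1: VV[0][0]++ -> VV[0]=[2, 0, 1], msg_vec=[2, 0, 1]; VV[1]=max(VV[1],msg_vec) then VV[1][1]++ -> VV[1]=[2, 2, 1]
Event 5: LOCAL 0: VV[0][0]++ -> VV[0]=[3, 0, 1]
Event 6: SEND 2->0: VV[2][2]++ -> VV[2]=[0, 0, 3], msg_vec=[0, 0, 3]; VV[0]=max(VV[0],msg_vec) then VV[0][0]++ -> VV[0]=[4, 0, 3]
Event 7: SEND 0->1: VV[0][0]++ -> VV[0]=[5, 0, 3], msg_vec=[5, 0, 3]; VV[1]=max(VV[1],msg_vec) then VV[1][1]++ -> VV[1]=[5, 3, 3]
Event 8: SEND 1->0: VV[1][1]++ -> VV[1]=[5, 4, 3], msg_vec=[5, 4, 3]; VV[0]=max(VV[0],msg_vec) then VV[0][0]++ -> VV[0]=[6, 4, 3]
Event 1 stamp: [0, 0, 1]
Event 7 stamp: [5, 0, 3]
[0, 0, 1] <= [5, 0, 3]? True. Equal? False. Happens-before: True

Answer: yes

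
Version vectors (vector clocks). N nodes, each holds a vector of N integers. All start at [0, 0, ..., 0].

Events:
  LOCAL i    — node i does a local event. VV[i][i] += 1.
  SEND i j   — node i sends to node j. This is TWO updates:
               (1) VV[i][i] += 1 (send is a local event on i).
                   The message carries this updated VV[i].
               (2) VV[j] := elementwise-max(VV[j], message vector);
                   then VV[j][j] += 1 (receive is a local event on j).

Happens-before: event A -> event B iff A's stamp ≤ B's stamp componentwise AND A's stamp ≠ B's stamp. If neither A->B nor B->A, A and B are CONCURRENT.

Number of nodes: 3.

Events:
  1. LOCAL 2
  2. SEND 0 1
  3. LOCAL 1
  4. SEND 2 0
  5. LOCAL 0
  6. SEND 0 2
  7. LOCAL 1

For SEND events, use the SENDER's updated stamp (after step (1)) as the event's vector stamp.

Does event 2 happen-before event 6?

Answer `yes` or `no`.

Answer: yes

Derivation:
Initial: VV[0]=[0, 0, 0]
Initial: VV[1]=[0, 0, 0]
Initial: VV[2]=[0, 0, 0]
Event 1: LOCAL 2: VV[2][2]++ -> VV[2]=[0, 0, 1]
Event 2: SEND 0->1: VV[0][0]++ -> VV[0]=[1, 0, 0], msg_vec=[1, 0, 0]; VV[1]=max(VV[1],msg_vec) then VV[1][1]++ -> VV[1]=[1, 1, 0]
Event 3: LOCAL 1: VV[1][1]++ -> VV[1]=[1, 2, 0]
Event 4: SEND 2->0: VV[2][2]++ -> VV[2]=[0, 0, 2], msg_vec=[0, 0, 2]; VV[0]=max(VV[0],msg_vec) then VV[0][0]++ -> VV[0]=[2, 0, 2]
Event 5: LOCAL 0: VV[0][0]++ -> VV[0]=[3, 0, 2]
Event 6: SEND 0->2: VV[0][0]++ -> VV[0]=[4, 0, 2], msg_vec=[4, 0, 2]; VV[2]=max(VV[2],msg_vec) then VV[2][2]++ -> VV[2]=[4, 0, 3]
Event 7: LOCAL 1: VV[1][1]++ -> VV[1]=[1, 3, 0]
Event 2 stamp: [1, 0, 0]
Event 6 stamp: [4, 0, 2]
[1, 0, 0] <= [4, 0, 2]? True. Equal? False. Happens-before: True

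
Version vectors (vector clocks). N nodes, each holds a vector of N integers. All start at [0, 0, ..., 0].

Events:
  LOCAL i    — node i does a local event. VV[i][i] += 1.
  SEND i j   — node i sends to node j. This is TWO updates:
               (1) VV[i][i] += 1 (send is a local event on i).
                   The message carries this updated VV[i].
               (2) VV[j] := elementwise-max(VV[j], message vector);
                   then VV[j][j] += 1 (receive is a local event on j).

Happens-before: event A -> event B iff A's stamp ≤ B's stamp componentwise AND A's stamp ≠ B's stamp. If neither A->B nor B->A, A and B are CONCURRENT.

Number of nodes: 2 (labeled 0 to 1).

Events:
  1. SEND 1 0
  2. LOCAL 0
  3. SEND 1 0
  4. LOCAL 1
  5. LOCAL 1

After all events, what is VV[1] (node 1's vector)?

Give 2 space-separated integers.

Answer: 0 4

Derivation:
Initial: VV[0]=[0, 0]
Initial: VV[1]=[0, 0]
Event 1: SEND 1->0: VV[1][1]++ -> VV[1]=[0, 1], msg_vec=[0, 1]; VV[0]=max(VV[0],msg_vec) then VV[0][0]++ -> VV[0]=[1, 1]
Event 2: LOCAL 0: VV[0][0]++ -> VV[0]=[2, 1]
Event 3: SEND 1->0: VV[1][1]++ -> VV[1]=[0, 2], msg_vec=[0, 2]; VV[0]=max(VV[0],msg_vec) then VV[0][0]++ -> VV[0]=[3, 2]
Event 4: LOCAL 1: VV[1][1]++ -> VV[1]=[0, 3]
Event 5: LOCAL 1: VV[1][1]++ -> VV[1]=[0, 4]
Final vectors: VV[0]=[3, 2]; VV[1]=[0, 4]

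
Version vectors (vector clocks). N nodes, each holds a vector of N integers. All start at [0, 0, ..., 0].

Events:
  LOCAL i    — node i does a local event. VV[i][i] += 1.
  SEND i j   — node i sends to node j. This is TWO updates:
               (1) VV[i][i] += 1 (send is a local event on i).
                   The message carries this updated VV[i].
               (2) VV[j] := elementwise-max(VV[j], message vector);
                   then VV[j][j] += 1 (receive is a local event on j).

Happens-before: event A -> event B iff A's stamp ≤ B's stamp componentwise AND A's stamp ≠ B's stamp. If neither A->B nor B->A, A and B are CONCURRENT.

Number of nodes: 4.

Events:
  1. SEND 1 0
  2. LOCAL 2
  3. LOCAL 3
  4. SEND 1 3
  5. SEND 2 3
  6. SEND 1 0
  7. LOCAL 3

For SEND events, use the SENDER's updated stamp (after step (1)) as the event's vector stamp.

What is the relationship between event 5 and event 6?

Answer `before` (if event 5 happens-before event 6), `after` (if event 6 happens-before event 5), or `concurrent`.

Initial: VV[0]=[0, 0, 0, 0]
Initial: VV[1]=[0, 0, 0, 0]
Initial: VV[2]=[0, 0, 0, 0]
Initial: VV[3]=[0, 0, 0, 0]
Event 1: SEND 1->0: VV[1][1]++ -> VV[1]=[0, 1, 0, 0], msg_vec=[0, 1, 0, 0]; VV[0]=max(VV[0],msg_vec) then VV[0][0]++ -> VV[0]=[1, 1, 0, 0]
Event 2: LOCAL 2: VV[2][2]++ -> VV[2]=[0, 0, 1, 0]
Event 3: LOCAL 3: VV[3][3]++ -> VV[3]=[0, 0, 0, 1]
Event 4: SEND 1->3: VV[1][1]++ -> VV[1]=[0, 2, 0, 0], msg_vec=[0, 2, 0, 0]; VV[3]=max(VV[3],msg_vec) then VV[3][3]++ -> VV[3]=[0, 2, 0, 2]
Event 5: SEND 2->3: VV[2][2]++ -> VV[2]=[0, 0, 2, 0], msg_vec=[0, 0, 2, 0]; VV[3]=max(VV[3],msg_vec) then VV[3][3]++ -> VV[3]=[0, 2, 2, 3]
Event 6: SEND 1->0: VV[1][1]++ -> VV[1]=[0, 3, 0, 0], msg_vec=[0, 3, 0, 0]; VV[0]=max(VV[0],msg_vec) then VV[0][0]++ -> VV[0]=[2, 3, 0, 0]
Event 7: LOCAL 3: VV[3][3]++ -> VV[3]=[0, 2, 2, 4]
Event 5 stamp: [0, 0, 2, 0]
Event 6 stamp: [0, 3, 0, 0]
[0, 0, 2, 0] <= [0, 3, 0, 0]? False
[0, 3, 0, 0] <= [0, 0, 2, 0]? False
Relation: concurrent

Answer: concurrent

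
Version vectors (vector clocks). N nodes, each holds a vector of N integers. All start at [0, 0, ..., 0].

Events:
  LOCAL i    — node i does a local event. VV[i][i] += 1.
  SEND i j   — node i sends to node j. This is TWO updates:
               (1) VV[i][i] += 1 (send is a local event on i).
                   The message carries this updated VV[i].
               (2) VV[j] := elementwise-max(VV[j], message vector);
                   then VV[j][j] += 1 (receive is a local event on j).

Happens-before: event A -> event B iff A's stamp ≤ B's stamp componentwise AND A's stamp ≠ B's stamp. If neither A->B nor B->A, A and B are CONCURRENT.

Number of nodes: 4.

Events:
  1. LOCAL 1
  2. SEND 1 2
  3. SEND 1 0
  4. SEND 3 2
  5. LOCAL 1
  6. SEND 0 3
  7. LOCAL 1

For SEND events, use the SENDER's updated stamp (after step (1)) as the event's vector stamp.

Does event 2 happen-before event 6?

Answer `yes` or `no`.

Initial: VV[0]=[0, 0, 0, 0]
Initial: VV[1]=[0, 0, 0, 0]
Initial: VV[2]=[0, 0, 0, 0]
Initial: VV[3]=[0, 0, 0, 0]
Event 1: LOCAL 1: VV[1][1]++ -> VV[1]=[0, 1, 0, 0]
Event 2: SEND 1->2: VV[1][1]++ -> VV[1]=[0, 2, 0, 0], msg_vec=[0, 2, 0, 0]; VV[2]=max(VV[2],msg_vec) then VV[2][2]++ -> VV[2]=[0, 2, 1, 0]
Event 3: SEND 1->0: VV[1][1]++ -> VV[1]=[0, 3, 0, 0], msg_vec=[0, 3, 0, 0]; VV[0]=max(VV[0],msg_vec) then VV[0][0]++ -> VV[0]=[1, 3, 0, 0]
Event 4: SEND 3->2: VV[3][3]++ -> VV[3]=[0, 0, 0, 1], msg_vec=[0, 0, 0, 1]; VV[2]=max(VV[2],msg_vec) then VV[2][2]++ -> VV[2]=[0, 2, 2, 1]
Event 5: LOCAL 1: VV[1][1]++ -> VV[1]=[0, 4, 0, 0]
Event 6: SEND 0->3: VV[0][0]++ -> VV[0]=[2, 3, 0, 0], msg_vec=[2, 3, 0, 0]; VV[3]=max(VV[3],msg_vec) then VV[3][3]++ -> VV[3]=[2, 3, 0, 2]
Event 7: LOCAL 1: VV[1][1]++ -> VV[1]=[0, 5, 0, 0]
Event 2 stamp: [0, 2, 0, 0]
Event 6 stamp: [2, 3, 0, 0]
[0, 2, 0, 0] <= [2, 3, 0, 0]? True. Equal? False. Happens-before: True

Answer: yes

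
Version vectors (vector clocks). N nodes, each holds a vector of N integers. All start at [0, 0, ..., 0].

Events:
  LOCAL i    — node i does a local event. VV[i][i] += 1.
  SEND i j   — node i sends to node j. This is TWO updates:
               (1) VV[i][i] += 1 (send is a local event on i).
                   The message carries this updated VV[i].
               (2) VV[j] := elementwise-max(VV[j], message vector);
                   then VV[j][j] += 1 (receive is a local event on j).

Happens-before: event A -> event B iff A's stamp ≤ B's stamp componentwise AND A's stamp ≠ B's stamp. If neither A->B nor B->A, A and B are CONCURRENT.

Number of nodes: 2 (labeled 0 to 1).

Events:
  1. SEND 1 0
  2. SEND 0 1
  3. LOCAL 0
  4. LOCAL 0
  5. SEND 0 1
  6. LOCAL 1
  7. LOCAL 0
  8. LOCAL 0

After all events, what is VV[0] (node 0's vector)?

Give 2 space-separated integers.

Initial: VV[0]=[0, 0]
Initial: VV[1]=[0, 0]
Event 1: SEND 1->0: VV[1][1]++ -> VV[1]=[0, 1], msg_vec=[0, 1]; VV[0]=max(VV[0],msg_vec) then VV[0][0]++ -> VV[0]=[1, 1]
Event 2: SEND 0->1: VV[0][0]++ -> VV[0]=[2, 1], msg_vec=[2, 1]; VV[1]=max(VV[1],msg_vec) then VV[1][1]++ -> VV[1]=[2, 2]
Event 3: LOCAL 0: VV[0][0]++ -> VV[0]=[3, 1]
Event 4: LOCAL 0: VV[0][0]++ -> VV[0]=[4, 1]
Event 5: SEND 0->1: VV[0][0]++ -> VV[0]=[5, 1], msg_vec=[5, 1]; VV[1]=max(VV[1],msg_vec) then VV[1][1]++ -> VV[1]=[5, 3]
Event 6: LOCAL 1: VV[1][1]++ -> VV[1]=[5, 4]
Event 7: LOCAL 0: VV[0][0]++ -> VV[0]=[6, 1]
Event 8: LOCAL 0: VV[0][0]++ -> VV[0]=[7, 1]
Final vectors: VV[0]=[7, 1]; VV[1]=[5, 4]

Answer: 7 1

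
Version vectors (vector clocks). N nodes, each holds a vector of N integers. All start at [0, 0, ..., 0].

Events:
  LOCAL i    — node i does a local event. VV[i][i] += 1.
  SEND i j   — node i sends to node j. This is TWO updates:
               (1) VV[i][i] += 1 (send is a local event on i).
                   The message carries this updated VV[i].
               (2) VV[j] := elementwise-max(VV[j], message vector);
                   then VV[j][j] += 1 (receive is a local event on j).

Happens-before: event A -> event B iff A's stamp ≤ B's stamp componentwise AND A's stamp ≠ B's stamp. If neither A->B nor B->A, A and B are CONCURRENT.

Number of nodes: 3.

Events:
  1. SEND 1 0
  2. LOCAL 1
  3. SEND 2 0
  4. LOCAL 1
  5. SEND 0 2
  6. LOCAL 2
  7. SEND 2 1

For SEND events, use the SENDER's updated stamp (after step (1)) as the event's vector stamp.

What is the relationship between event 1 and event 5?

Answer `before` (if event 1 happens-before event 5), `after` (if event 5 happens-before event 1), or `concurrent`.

Initial: VV[0]=[0, 0, 0]
Initial: VV[1]=[0, 0, 0]
Initial: VV[2]=[0, 0, 0]
Event 1: SEND 1->0: VV[1][1]++ -> VV[1]=[0, 1, 0], msg_vec=[0, 1, 0]; VV[0]=max(VV[0],msg_vec) then VV[0][0]++ -> VV[0]=[1, 1, 0]
Event 2: LOCAL 1: VV[1][1]++ -> VV[1]=[0, 2, 0]
Event 3: SEND 2->0: VV[2][2]++ -> VV[2]=[0, 0, 1], msg_vec=[0, 0, 1]; VV[0]=max(VV[0],msg_vec) then VV[0][0]++ -> VV[0]=[2, 1, 1]
Event 4: LOCAL 1: VV[1][1]++ -> VV[1]=[0, 3, 0]
Event 5: SEND 0->2: VV[0][0]++ -> VV[0]=[3, 1, 1], msg_vec=[3, 1, 1]; VV[2]=max(VV[2],msg_vec) then VV[2][2]++ -> VV[2]=[3, 1, 2]
Event 6: LOCAL 2: VV[2][2]++ -> VV[2]=[3, 1, 3]
Event 7: SEND 2->1: VV[2][2]++ -> VV[2]=[3, 1, 4], msg_vec=[3, 1, 4]; VV[1]=max(VV[1],msg_vec) then VV[1][1]++ -> VV[1]=[3, 4, 4]
Event 1 stamp: [0, 1, 0]
Event 5 stamp: [3, 1, 1]
[0, 1, 0] <= [3, 1, 1]? True
[3, 1, 1] <= [0, 1, 0]? False
Relation: before

Answer: before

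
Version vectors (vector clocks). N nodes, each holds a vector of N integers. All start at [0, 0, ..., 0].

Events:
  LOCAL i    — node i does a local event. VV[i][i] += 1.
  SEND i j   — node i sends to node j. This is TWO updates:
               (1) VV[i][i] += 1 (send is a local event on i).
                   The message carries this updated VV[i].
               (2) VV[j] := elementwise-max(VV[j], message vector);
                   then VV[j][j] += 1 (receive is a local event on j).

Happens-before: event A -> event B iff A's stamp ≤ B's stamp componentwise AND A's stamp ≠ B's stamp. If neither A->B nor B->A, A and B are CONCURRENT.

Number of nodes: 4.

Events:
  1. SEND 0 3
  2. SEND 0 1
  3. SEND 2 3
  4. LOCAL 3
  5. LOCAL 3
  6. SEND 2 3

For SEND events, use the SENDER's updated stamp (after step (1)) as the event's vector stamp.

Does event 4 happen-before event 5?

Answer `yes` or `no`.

Initial: VV[0]=[0, 0, 0, 0]
Initial: VV[1]=[0, 0, 0, 0]
Initial: VV[2]=[0, 0, 0, 0]
Initial: VV[3]=[0, 0, 0, 0]
Event 1: SEND 0->3: VV[0][0]++ -> VV[0]=[1, 0, 0, 0], msg_vec=[1, 0, 0, 0]; VV[3]=max(VV[3],msg_vec) then VV[3][3]++ -> VV[3]=[1, 0, 0, 1]
Event 2: SEND 0->1: VV[0][0]++ -> VV[0]=[2, 0, 0, 0], msg_vec=[2, 0, 0, 0]; VV[1]=max(VV[1],msg_vec) then VV[1][1]++ -> VV[1]=[2, 1, 0, 0]
Event 3: SEND 2->3: VV[2][2]++ -> VV[2]=[0, 0, 1, 0], msg_vec=[0, 0, 1, 0]; VV[3]=max(VV[3],msg_vec) then VV[3][3]++ -> VV[3]=[1, 0, 1, 2]
Event 4: LOCAL 3: VV[3][3]++ -> VV[3]=[1, 0, 1, 3]
Event 5: LOCAL 3: VV[3][3]++ -> VV[3]=[1, 0, 1, 4]
Event 6: SEND 2->3: VV[2][2]++ -> VV[2]=[0, 0, 2, 0], msg_vec=[0, 0, 2, 0]; VV[3]=max(VV[3],msg_vec) then VV[3][3]++ -> VV[3]=[1, 0, 2, 5]
Event 4 stamp: [1, 0, 1, 3]
Event 5 stamp: [1, 0, 1, 4]
[1, 0, 1, 3] <= [1, 0, 1, 4]? True. Equal? False. Happens-before: True

Answer: yes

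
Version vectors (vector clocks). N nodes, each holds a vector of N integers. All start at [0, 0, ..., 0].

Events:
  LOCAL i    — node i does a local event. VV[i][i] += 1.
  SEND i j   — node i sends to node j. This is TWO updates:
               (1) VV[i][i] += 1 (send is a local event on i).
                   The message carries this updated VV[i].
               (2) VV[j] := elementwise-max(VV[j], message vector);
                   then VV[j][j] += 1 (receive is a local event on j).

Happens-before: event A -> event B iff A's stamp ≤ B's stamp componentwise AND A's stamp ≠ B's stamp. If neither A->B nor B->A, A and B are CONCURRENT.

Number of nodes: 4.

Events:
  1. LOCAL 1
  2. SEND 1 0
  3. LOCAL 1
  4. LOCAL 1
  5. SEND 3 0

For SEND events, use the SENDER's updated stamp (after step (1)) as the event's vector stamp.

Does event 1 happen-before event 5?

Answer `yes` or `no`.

Initial: VV[0]=[0, 0, 0, 0]
Initial: VV[1]=[0, 0, 0, 0]
Initial: VV[2]=[0, 0, 0, 0]
Initial: VV[3]=[0, 0, 0, 0]
Event 1: LOCAL 1: VV[1][1]++ -> VV[1]=[0, 1, 0, 0]
Event 2: SEND 1->0: VV[1][1]++ -> VV[1]=[0, 2, 0, 0], msg_vec=[0, 2, 0, 0]; VV[0]=max(VV[0],msg_vec) then VV[0][0]++ -> VV[0]=[1, 2, 0, 0]
Event 3: LOCAL 1: VV[1][1]++ -> VV[1]=[0, 3, 0, 0]
Event 4: LOCAL 1: VV[1][1]++ -> VV[1]=[0, 4, 0, 0]
Event 5: SEND 3->0: VV[3][3]++ -> VV[3]=[0, 0, 0, 1], msg_vec=[0, 0, 0, 1]; VV[0]=max(VV[0],msg_vec) then VV[0][0]++ -> VV[0]=[2, 2, 0, 1]
Event 1 stamp: [0, 1, 0, 0]
Event 5 stamp: [0, 0, 0, 1]
[0, 1, 0, 0] <= [0, 0, 0, 1]? False. Equal? False. Happens-before: False

Answer: no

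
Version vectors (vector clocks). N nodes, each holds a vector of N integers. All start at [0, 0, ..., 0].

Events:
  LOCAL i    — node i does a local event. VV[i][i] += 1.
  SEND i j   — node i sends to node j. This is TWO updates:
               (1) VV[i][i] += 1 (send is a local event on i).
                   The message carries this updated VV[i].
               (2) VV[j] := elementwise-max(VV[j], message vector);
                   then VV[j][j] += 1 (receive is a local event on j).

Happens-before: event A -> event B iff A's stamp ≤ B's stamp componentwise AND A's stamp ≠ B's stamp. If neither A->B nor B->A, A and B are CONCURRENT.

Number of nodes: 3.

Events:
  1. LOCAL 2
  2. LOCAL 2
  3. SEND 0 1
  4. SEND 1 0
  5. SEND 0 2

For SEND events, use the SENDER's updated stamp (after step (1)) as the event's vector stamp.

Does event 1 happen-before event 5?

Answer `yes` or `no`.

Answer: no

Derivation:
Initial: VV[0]=[0, 0, 0]
Initial: VV[1]=[0, 0, 0]
Initial: VV[2]=[0, 0, 0]
Event 1: LOCAL 2: VV[2][2]++ -> VV[2]=[0, 0, 1]
Event 2: LOCAL 2: VV[2][2]++ -> VV[2]=[0, 0, 2]
Event 3: SEND 0->1: VV[0][0]++ -> VV[0]=[1, 0, 0], msg_vec=[1, 0, 0]; VV[1]=max(VV[1],msg_vec) then VV[1][1]++ -> VV[1]=[1, 1, 0]
Event 4: SEND 1->0: VV[1][1]++ -> VV[1]=[1, 2, 0], msg_vec=[1, 2, 0]; VV[0]=max(VV[0],msg_vec) then VV[0][0]++ -> VV[0]=[2, 2, 0]
Event 5: SEND 0->2: VV[0][0]++ -> VV[0]=[3, 2, 0], msg_vec=[3, 2, 0]; VV[2]=max(VV[2],msg_vec) then VV[2][2]++ -> VV[2]=[3, 2, 3]
Event 1 stamp: [0, 0, 1]
Event 5 stamp: [3, 2, 0]
[0, 0, 1] <= [3, 2, 0]? False. Equal? False. Happens-before: False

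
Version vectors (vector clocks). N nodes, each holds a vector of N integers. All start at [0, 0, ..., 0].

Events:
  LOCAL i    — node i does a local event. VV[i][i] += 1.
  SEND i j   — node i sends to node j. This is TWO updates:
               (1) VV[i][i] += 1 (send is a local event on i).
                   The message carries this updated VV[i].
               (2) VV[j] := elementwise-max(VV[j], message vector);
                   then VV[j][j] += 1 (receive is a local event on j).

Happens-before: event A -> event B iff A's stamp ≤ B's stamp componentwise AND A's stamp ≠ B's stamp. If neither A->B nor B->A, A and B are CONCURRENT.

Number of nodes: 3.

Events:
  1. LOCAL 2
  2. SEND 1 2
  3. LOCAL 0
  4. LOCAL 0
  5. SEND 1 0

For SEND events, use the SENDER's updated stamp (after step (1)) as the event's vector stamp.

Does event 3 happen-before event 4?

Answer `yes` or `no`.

Initial: VV[0]=[0, 0, 0]
Initial: VV[1]=[0, 0, 0]
Initial: VV[2]=[0, 0, 0]
Event 1: LOCAL 2: VV[2][2]++ -> VV[2]=[0, 0, 1]
Event 2: SEND 1->2: VV[1][1]++ -> VV[1]=[0, 1, 0], msg_vec=[0, 1, 0]; VV[2]=max(VV[2],msg_vec) then VV[2][2]++ -> VV[2]=[0, 1, 2]
Event 3: LOCAL 0: VV[0][0]++ -> VV[0]=[1, 0, 0]
Event 4: LOCAL 0: VV[0][0]++ -> VV[0]=[2, 0, 0]
Event 5: SEND 1->0: VV[1][1]++ -> VV[1]=[0, 2, 0], msg_vec=[0, 2, 0]; VV[0]=max(VV[0],msg_vec) then VV[0][0]++ -> VV[0]=[3, 2, 0]
Event 3 stamp: [1, 0, 0]
Event 4 stamp: [2, 0, 0]
[1, 0, 0] <= [2, 0, 0]? True. Equal? False. Happens-before: True

Answer: yes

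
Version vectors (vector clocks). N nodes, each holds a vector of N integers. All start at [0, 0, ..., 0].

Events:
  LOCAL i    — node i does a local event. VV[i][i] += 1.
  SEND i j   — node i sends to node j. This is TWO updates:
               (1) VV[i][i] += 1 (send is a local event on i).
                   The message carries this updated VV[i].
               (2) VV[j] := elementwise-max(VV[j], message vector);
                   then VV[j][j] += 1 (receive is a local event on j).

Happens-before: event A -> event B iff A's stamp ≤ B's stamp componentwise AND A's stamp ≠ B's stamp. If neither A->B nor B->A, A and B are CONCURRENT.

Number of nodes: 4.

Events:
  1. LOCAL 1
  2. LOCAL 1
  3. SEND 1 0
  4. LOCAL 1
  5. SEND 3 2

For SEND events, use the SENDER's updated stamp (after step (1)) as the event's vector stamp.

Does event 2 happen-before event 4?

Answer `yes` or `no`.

Answer: yes

Derivation:
Initial: VV[0]=[0, 0, 0, 0]
Initial: VV[1]=[0, 0, 0, 0]
Initial: VV[2]=[0, 0, 0, 0]
Initial: VV[3]=[0, 0, 0, 0]
Event 1: LOCAL 1: VV[1][1]++ -> VV[1]=[0, 1, 0, 0]
Event 2: LOCAL 1: VV[1][1]++ -> VV[1]=[0, 2, 0, 0]
Event 3: SEND 1->0: VV[1][1]++ -> VV[1]=[0, 3, 0, 0], msg_vec=[0, 3, 0, 0]; VV[0]=max(VV[0],msg_vec) then VV[0][0]++ -> VV[0]=[1, 3, 0, 0]
Event 4: LOCAL 1: VV[1][1]++ -> VV[1]=[0, 4, 0, 0]
Event 5: SEND 3->2: VV[3][3]++ -> VV[3]=[0, 0, 0, 1], msg_vec=[0, 0, 0, 1]; VV[2]=max(VV[2],msg_vec) then VV[2][2]++ -> VV[2]=[0, 0, 1, 1]
Event 2 stamp: [0, 2, 0, 0]
Event 4 stamp: [0, 4, 0, 0]
[0, 2, 0, 0] <= [0, 4, 0, 0]? True. Equal? False. Happens-before: True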